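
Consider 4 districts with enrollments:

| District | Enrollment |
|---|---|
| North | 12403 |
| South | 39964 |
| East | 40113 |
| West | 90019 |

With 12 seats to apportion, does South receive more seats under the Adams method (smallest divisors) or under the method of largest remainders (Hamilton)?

Adams: North 1, South 3, East 3, West 5.
Hamilton: North 1, South 2, East 3, West 6.
South gets 3 under Adams and 2 under Hamilton.

Adams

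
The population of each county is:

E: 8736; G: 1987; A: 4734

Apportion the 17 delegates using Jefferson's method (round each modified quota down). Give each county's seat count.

E 10; G 2; A 5

Standard divisor 15457/17 ≈ 909.235; standard quotas: E 9.608, G 2.185, A 5.207.
Rounding down gives 9, 2, 5 = 16 seats, so the divisor must be adjusted.
With modified divisor 800: modified quotas E 10.920, G 2.484, A 5.918.
Rounding down: E 10, G 2, A 5 (total 17).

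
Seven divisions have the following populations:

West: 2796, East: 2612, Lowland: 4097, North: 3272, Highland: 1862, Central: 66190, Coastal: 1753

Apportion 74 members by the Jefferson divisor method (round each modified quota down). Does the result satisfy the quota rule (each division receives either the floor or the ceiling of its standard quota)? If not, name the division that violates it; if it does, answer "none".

Standard quotas: West 2.505, East 2.341, Lowland 3.671, North 2.932, Highland 1.668, Central 59.311, Coastal 1.571.
Jefferson allocation: West 2, East 2, Lowland 3, North 3, Highland 1, Central 62, Coastal 1.
Central has quota 59.311 (lower 59, upper 60) but receives 62 — outside the quota interval.

Central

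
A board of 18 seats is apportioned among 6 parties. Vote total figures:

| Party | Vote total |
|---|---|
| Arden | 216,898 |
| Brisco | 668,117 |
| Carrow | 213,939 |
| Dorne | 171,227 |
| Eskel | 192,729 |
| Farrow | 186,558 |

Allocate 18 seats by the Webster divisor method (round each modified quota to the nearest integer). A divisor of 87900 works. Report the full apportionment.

Arden: 2; Brisco: 8; Carrow: 2; Dorne: 2; Eskel: 2; Farrow: 2

With modified divisor 87900: modified quotas Arden 2.468, Brisco 7.601, Carrow 2.434, Dorne 1.948, Eskel 2.193, Farrow 2.122.
Rounding to the nearest integer: Arden 2, Brisco 8, Carrow 2, Dorne 2, Eskel 2, Farrow 2 (total 18).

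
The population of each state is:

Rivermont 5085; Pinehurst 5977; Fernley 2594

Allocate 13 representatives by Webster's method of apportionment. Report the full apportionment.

Rivermont=5, Pinehurst=6, Fernley=2

Standard divisor 13656/13 ≈ 1050.462; standard quotas: Rivermont 4.841, Pinehurst 5.690, Fernley 2.469.
Rounding to the nearest integer gives Rivermont 5, Pinehurst 6, Fernley 2 — total 13, matching the house size, so no adjustment is needed.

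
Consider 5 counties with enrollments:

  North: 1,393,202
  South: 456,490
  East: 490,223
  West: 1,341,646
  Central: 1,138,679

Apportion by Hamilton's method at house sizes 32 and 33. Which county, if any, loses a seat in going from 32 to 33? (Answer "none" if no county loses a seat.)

At 32 seats: North 9, South 3, East 3, West 9, Central 8.
At 33 seats: North 10, South 3, East 3, West 9, Central 8.
No county's allocation decreased.

none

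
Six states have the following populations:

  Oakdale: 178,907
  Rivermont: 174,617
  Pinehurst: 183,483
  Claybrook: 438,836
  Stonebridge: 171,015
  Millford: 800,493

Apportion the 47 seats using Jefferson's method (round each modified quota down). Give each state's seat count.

Oakdale 4, Rivermont 4, Pinehurst 4, Claybrook 11, Stonebridge 4, Millford 20

Standard divisor 1947351/47 ≈ 41433; standard quotas: Oakdale 4.318, Rivermont 4.214, Pinehurst 4.428, Claybrook 10.591, Stonebridge 4.128, Millford 19.320.
Rounding down gives 4, 4, 4, 10, 4, 19 = 45 seats, so the divisor must be adjusted.
With modified divisor 39000: modified quotas Oakdale 4.587, Rivermont 4.477, Pinehurst 4.705, Claybrook 11.252, Stonebridge 4.385, Millford 20.525.
Rounding down: Oakdale 4, Rivermont 4, Pinehurst 4, Claybrook 11, Stonebridge 4, Millford 20 (total 47).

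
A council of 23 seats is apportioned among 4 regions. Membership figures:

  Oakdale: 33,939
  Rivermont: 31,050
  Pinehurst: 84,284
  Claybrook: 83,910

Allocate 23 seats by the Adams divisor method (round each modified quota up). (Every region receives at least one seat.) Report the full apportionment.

Oakdale: 4, Rivermont: 3, Pinehurst: 8, Claybrook: 8

Standard divisor 233183/23 ≈ 10138.391; standard quotas: Oakdale 3.348, Rivermont 3.063, Pinehurst 8.313, Claybrook 8.276.
Rounding up gives 4, 4, 9, 9 = 26 seats, so the divisor must be adjusted.
With modified divisor 10900: modified quotas Oakdale 3.114, Rivermont 2.849, Pinehurst 7.732, Claybrook 7.698.
Rounding up: Oakdale 4, Rivermont 3, Pinehurst 8, Claybrook 8 (total 23).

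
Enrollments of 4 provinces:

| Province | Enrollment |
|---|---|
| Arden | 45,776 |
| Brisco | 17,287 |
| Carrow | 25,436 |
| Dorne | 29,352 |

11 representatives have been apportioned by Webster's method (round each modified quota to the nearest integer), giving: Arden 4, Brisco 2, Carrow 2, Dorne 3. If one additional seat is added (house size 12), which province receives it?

Carrow

Priority for the next seat is population ÷ (current seats + 0.5).
Priorities: Arden 10172.444, Brisco 6914.800, Carrow 10174.400, Dorne 8386.286.
Highest priority: Carrow.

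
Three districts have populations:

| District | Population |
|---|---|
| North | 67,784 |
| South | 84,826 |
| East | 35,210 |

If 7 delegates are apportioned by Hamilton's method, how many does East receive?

The standard divisor is 187820/7 ≈ 26831.429.
Standard quotas: North 2.5263, South 3.1614, East 1.3123.
Lower quotas: North 2, South 3, East 1 (sum 6, leaving 1 seat).
Remainders in descending order: North 0.5263, East 0.3123, South 0.1614.
Largest remainder: North receives the extra seat.
East receives 1.

1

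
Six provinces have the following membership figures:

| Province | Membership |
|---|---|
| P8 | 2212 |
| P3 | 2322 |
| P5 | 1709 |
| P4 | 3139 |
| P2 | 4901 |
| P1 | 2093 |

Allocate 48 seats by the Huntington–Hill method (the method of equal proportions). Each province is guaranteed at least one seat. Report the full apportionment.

P8 7; P3 7; P5 5; P4 9; P2 14; P1 6

With divisor 340: modified quotas P8 6.506, P3 6.829, P5 5.026, P4 9.232, P2 14.415, P1 6.156.
Geometric-mean thresholds: P8 √(6·7)=6.481, P3 √(6·7)=6.481, P5 √(5·6)=5.477, P4 √(9·10)=9.487, P2 √(14·15)=14.491, P1 √(6·7)=6.481.
Each quota rounded against its threshold gives P8 7, P3 7, P5 5, P4 9, P2 14, P1 6 (total 48).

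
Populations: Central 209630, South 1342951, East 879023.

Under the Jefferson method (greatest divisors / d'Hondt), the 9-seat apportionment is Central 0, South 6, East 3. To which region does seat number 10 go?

East

Priority for the next seat is population ÷ (current seats + 1).
Priorities: Central 209630.000, South 191850.143, East 219755.750.
Highest priority: East.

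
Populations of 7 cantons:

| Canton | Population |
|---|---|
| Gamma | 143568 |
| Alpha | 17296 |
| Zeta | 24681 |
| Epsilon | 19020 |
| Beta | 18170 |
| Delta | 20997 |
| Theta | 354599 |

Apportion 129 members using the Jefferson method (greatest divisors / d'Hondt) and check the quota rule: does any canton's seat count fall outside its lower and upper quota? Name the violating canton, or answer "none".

Theta

Standard quotas: Gamma 30.953, Alpha 3.729, Zeta 5.321, Epsilon 4.101, Beta 3.917, Delta 4.527, Theta 76.451.
Jefferson allocation: Gamma 31, Alpha 3, Zeta 5, Epsilon 4, Beta 4, Delta 4, Theta 78.
Theta has quota 76.451 (lower 76, upper 77) but receives 78 — outside the quota interval.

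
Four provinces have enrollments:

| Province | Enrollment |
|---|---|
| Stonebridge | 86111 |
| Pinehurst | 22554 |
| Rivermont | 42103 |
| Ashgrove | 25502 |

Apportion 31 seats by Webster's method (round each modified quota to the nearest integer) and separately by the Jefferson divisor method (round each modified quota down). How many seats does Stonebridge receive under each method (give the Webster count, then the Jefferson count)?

15 and 16

Webster: Stonebridge 15, Pinehurst 4, Rivermont 7, Ashgrove 5.
Jefferson: Stonebridge 16, Pinehurst 4, Rivermont 7, Ashgrove 4.
Stonebridge gets 15 under Webster and 16 under Jefferson.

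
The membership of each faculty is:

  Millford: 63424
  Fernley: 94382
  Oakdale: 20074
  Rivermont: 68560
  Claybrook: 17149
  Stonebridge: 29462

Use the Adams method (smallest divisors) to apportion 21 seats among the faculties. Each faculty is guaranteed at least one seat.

Millford=4, Fernley=6, Oakdale=2, Rivermont=5, Claybrook=2, Stonebridge=2

Standard divisor 293051/21 ≈ 13954.81; standard quotas: Millford 4.545, Fernley 6.763, Oakdale 1.439, Rivermont 4.913, Claybrook 1.229, Stonebridge 2.111.
Rounding up gives 5, 7, 2, 5, 2, 3 = 24 seats, so the divisor must be adjusted.
With modified divisor 16500: modified quotas Millford 3.844, Fernley 5.720, Oakdale 1.217, Rivermont 4.155, Claybrook 1.039, Stonebridge 1.786.
Rounding up: Millford 4, Fernley 6, Oakdale 2, Rivermont 5, Claybrook 2, Stonebridge 2 (total 21).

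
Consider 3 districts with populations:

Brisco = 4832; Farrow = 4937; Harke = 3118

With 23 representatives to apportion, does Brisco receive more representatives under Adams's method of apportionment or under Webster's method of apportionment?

Webster

Adams: Brisco 8, Farrow 9, Harke 6.
Webster: Brisco 9, Farrow 9, Harke 5.
Brisco gets 8 under Adams and 9 under Webster.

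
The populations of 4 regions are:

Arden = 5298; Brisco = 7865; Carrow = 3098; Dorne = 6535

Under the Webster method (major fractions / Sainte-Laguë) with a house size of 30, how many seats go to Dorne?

9

Standard divisor 22796/30 ≈ 759.867; standard quotas: Arden 6.972, Brisco 10.351, Carrow 4.077, Dorne 8.600.
Rounding to the nearest integer gives Arden 7, Brisco 10, Carrow 4, Dorne 9 — total 30, matching the house size, so no adjustment is needed.
Dorne receives 9.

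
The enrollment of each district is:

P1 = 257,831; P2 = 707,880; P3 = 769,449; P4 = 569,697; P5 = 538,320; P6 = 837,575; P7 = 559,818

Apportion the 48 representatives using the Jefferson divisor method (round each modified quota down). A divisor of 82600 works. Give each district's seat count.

With modified divisor 82600: modified quotas P1 3.121, P2 8.570, P3 9.315, P4 6.897, P5 6.517, P6 10.140, P7 6.777.
Rounding down: P1 3, P2 8, P3 9, P4 6, P5 6, P6 10, P7 6 (total 48).

P1: 3; P2: 8; P3: 9; P4: 6; P5: 6; P6: 10; P7: 6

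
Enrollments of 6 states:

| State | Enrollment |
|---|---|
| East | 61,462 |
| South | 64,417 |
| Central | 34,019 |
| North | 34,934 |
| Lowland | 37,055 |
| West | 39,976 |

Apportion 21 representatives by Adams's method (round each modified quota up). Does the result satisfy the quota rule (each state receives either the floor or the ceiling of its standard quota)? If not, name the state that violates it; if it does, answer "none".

none

Standard quotas: East 4.748, South 4.976, Central 2.628, North 2.698, Lowland 2.862, West 3.088.
Adams allocation: East 4, South 5, Central 3, North 3, Lowland 3, West 3.
Every allocation lies between the lower and upper quota.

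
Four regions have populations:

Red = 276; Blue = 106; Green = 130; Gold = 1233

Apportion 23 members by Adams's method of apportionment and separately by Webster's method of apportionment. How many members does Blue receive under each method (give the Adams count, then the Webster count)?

Adams: Red 4, Blue 2, Green 2, Gold 15.
Webster: Red 4, Blue 1, Green 2, Gold 16.
Blue gets 2 under Adams and 1 under Webster.

2 and 1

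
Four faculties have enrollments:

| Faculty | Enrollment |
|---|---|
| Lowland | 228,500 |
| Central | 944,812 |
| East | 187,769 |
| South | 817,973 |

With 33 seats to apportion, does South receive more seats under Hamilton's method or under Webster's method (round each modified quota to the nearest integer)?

Webster

Hamilton: Lowland 4, Central 14, East 3, South 12.
Webster: Lowland 3, Central 14, East 3, South 13.
South gets 12 under Hamilton and 13 under Webster.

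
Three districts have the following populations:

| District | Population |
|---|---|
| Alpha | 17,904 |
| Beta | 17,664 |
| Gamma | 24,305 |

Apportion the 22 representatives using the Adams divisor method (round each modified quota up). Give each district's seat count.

Alpha=7, Beta=6, Gamma=9

Standard divisor 59873/22 ≈ 2721.5; standard quotas: Alpha 6.579, Beta 6.491, Gamma 8.931.
Rounding up gives 7, 7, 9 = 23 seats, so the divisor must be adjusted.
With modified divisor 2960: modified quotas Alpha 6.049, Beta 5.968, Gamma 8.211.
Rounding up: Alpha 7, Beta 6, Gamma 9 (total 22).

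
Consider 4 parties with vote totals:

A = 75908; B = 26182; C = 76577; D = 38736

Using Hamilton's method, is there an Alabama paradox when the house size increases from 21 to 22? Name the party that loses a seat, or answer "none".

B

At 21 seats: A 7, B 3, C 7, D 4.
At 22 seats: A 8, B 2, C 8, D 4.
B drops from 3 to 2.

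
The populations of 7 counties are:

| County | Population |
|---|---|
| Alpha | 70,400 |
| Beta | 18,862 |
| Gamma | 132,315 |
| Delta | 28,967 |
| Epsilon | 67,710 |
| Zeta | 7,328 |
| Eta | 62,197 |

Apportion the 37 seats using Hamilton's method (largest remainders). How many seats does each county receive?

Total 387779; standard divisor 387779/37 ≈ 10480.514.
Standard quotas: Alpha 6.7172, Beta 1.7997, Gamma 12.6249, Delta 2.7639, Epsilon 6.4606, Zeta 0.6992, Eta 5.9345.
Lower quotas: Alpha 6, Beta 1, Gamma 12, Delta 2, Epsilon 6, Zeta 0, Eta 5 (sum 32, leaving 5 seats).
Remainders in descending order: Eta 0.9345, Beta 0.7997, Delta 0.7639, Alpha 0.7172, Zeta 0.6992, Gamma 0.6249, Epsilon 0.4606.
Largest remainders: Eta, Beta, Delta, Alpha, Zeta receive the extra seats.

Alpha 7; Beta 2; Gamma 12; Delta 3; Epsilon 6; Zeta 1; Eta 6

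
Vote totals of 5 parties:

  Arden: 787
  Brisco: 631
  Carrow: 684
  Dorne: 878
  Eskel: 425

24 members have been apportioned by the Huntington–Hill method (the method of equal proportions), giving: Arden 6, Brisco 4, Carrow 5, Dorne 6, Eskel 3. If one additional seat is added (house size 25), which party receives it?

Brisco

Priority for the next seat is population ÷ (√(s·(s+1))).
Priorities: Arden 121.437, Brisco 141.096, Carrow 124.881, Dorne 135.478, Eskel 122.687.
Highest priority: Brisco.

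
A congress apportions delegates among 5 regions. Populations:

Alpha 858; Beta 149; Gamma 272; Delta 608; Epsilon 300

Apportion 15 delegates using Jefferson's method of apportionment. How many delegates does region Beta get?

Standard divisor 2187/15 ≈ 145.8; standard quotas: Alpha 5.885, Beta 1.022, Gamma 1.866, Delta 4.170, Epsilon 2.058.
Rounding down gives 5, 1, 1, 4, 2 = 13 seats, so the divisor must be adjusted.
With modified divisor 130: modified quotas Alpha 6.600, Beta 1.146, Gamma 2.092, Delta 4.677, Epsilon 2.308.
Rounding down: Alpha 6, Beta 1, Gamma 2, Delta 4, Epsilon 2 (total 15).
Beta receives 1.

1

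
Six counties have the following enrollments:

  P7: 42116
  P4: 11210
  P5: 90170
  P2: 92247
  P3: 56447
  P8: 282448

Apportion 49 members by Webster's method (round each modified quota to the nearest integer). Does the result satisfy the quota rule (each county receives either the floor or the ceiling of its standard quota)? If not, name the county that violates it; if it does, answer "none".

Standard quotas: P7 3.591, P4 0.956, P5 7.689, P2 7.866, P3 4.813, P8 24.085.
Webster allocation: P7 4, P4 1, P5 8, P2 8, P3 5, P8 23.
P8 has quota 24.085 (lower 24, upper 25) but receives 23 — outside the quota interval.

P8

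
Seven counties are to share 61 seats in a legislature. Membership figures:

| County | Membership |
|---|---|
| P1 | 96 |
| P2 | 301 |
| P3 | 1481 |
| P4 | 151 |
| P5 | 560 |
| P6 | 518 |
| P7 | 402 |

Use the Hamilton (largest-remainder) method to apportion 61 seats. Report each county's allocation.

The standard divisor is 3509/61 ≈ 57.525.
Standard quotas: P1 1.669, P2 5.233, P3 25.746, P4 2.625, P5 9.735, P6 9.005, P7 6.988.
Lower quotas: P1 1, P2 5, P3 25, P4 2, P5 9, P6 9, P7 6 (sum 57, leaving 4 seats).
Remainders in descending order: P7 0.988, P3 0.746, P5 0.735, P1 0.669, P4 0.625, P2 0.233, P6 0.005.
The surplus seats go to P7, P3, P5, P1.

P1: 2, P2: 5, P3: 26, P4: 2, P5: 10, P6: 9, P7: 7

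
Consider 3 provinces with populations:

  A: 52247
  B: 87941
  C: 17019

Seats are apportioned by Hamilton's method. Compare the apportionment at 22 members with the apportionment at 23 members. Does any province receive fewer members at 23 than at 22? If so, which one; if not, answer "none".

C

At 22 seats: A 7, B 12, C 3.
At 23 seats: A 8, B 13, C 2.
C drops from 3 to 2.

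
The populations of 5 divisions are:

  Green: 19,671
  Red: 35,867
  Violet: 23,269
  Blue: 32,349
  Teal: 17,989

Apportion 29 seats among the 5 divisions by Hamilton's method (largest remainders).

Green: 5; Red: 8; Violet: 5; Blue: 7; Teal: 4

Total 129145; standard divisor 129145/29 ≈ 4453.276.
Standard quotas: Green 4.4172, Red 8.0541, Violet 5.2251, Blue 7.2641, Teal 4.0395.
Lower quotas: Green 4, Red 8, Violet 5, Blue 7, Teal 4 (sum 28, leaving 1 seat).
Remainders in descending order: Green 0.4172, Blue 0.2641, Violet 0.2251, Red 0.0541, Teal 0.0395.
The surplus seat goes to Green.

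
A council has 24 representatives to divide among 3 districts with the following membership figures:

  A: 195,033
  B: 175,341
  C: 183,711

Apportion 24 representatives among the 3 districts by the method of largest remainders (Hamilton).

The standard divisor is 554085/24 ≈ 23086.875.
Standard quotas: A 8.4478, B 7.5948, C 7.9574.
Lower quotas: A 8, B 7, C 7 (sum 22, leaving 2 seats).
Remainders in descending order: C 0.9574, B 0.5948, A 0.4478.
Largest remainders: C, B receive the extra seats.

A=8, B=8, C=8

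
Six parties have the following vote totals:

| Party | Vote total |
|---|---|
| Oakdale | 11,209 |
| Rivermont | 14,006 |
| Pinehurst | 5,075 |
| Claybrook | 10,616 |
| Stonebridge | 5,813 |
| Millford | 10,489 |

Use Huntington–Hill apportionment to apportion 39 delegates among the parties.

Oakdale: 8; Rivermont: 10; Pinehurst: 3; Claybrook: 7; Stonebridge: 4; Millford: 7

With divisor 1471: modified quotas Oakdale 7.620, Rivermont 9.521, Pinehurst 3.450, Claybrook 7.217, Stonebridge 3.952, Millford 7.131.
Geometric-mean thresholds: Oakdale √(7·8)=7.483, Rivermont √(9·10)=9.487, Pinehurst √(3·4)=3.464, Claybrook √(7·8)=7.483, Stonebridge √(3·4)=3.464, Millford √(7·8)=7.483.
Each quota rounded against its threshold gives Oakdale 8, Rivermont 10, Pinehurst 3, Claybrook 7, Stonebridge 4, Millford 7 (total 39).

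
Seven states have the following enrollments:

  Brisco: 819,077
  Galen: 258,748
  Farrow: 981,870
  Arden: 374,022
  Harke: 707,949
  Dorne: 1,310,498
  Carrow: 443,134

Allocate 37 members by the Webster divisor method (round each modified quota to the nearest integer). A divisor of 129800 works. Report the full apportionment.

Brisco 6, Galen 2, Farrow 8, Arden 3, Harke 5, Dorne 10, Carrow 3

With modified divisor 129800: modified quotas Brisco 6.310, Galen 1.993, Farrow 7.564, Arden 2.882, Harke 5.454, Dorne 10.096, Carrow 3.414.
Rounding to the nearest integer: Brisco 6, Galen 2, Farrow 8, Arden 3, Harke 5, Dorne 10, Carrow 3 (total 37).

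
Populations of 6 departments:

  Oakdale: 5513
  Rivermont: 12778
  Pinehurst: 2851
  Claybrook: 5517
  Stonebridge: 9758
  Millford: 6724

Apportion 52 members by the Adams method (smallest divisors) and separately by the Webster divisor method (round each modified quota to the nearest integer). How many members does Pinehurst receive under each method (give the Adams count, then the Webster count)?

4 and 3

Adams: Oakdale 7, Rivermont 15, Pinehurst 4, Claybrook 7, Stonebridge 11, Millford 8.
Webster: Oakdale 7, Rivermont 15, Pinehurst 3, Claybrook 7, Stonebridge 12, Millford 8.
Pinehurst gets 4 under Adams and 3 under Webster.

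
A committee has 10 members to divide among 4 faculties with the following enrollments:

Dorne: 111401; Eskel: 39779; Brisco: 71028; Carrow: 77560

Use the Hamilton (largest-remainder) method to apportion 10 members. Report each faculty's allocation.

Standard divisor: 299768 ÷ 10 ≈ 29976.8.
Standard quotas: Dorne 3.7162, Eskel 1.3270, Brisco 2.3694, Carrow 2.5873.
Lower quotas: Dorne 3, Eskel 1, Brisco 2, Carrow 2 (sum 8, leaving 2 seats).
Remainders in descending order: Dorne 0.7162, Carrow 0.5873, Brisco 0.3694, Eskel 0.3270.
The surplus seats go to Dorne, Carrow.

Dorne 4, Eskel 1, Brisco 2, Carrow 3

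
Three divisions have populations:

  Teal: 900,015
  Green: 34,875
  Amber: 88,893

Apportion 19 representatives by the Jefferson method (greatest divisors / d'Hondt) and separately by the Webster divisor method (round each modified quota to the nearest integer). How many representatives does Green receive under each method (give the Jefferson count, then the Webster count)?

0 and 1

Jefferson: Teal 18, Green 0, Amber 1.
Webster: Teal 16, Green 1, Amber 2.
Green gets 0 under Jefferson and 1 under Webster.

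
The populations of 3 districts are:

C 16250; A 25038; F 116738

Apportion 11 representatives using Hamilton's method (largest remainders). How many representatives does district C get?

The standard divisor is 158026/11 = 14366.
Standard quotas: C 1.1311, A 1.7429, F 8.1260.
Lower quotas: C 1, A 1, F 8 (sum 10, leaving 1 seat).
Remainders in descending order: A 0.7429, C 0.1311, F 0.1260.
The surplus seat goes to A.
C receives 1.

1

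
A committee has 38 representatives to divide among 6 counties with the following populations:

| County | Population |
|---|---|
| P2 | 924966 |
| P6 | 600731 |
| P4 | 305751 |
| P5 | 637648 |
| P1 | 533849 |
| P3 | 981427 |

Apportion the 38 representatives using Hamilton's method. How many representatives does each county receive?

P2: 9, P6: 6, P4: 3, P5: 6, P1: 5, P3: 9

The standard divisor is 3984372/38 ≈ 104851.895.
Standard quotas: P2 8.8216, P6 5.7293, P4 2.9160, P5 6.0814, P1 5.0915, P3 9.3601.
Lower quotas: P2 8, P6 5, P4 2, P5 6, P1 5, P3 9 (sum 35, leaving 3 seats).
Remainders in descending order: P4 0.9160, P2 0.8216, P6 0.7293, P3 0.3601, P1 0.0915, P5 0.0814.
The surplus seats go to P4, P2, P6.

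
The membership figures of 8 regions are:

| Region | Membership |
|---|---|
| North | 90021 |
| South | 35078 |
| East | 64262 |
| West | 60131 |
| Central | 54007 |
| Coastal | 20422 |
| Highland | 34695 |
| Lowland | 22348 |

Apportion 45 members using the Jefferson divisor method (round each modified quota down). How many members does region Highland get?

4

Standard divisor 380964/45 ≈ 8465.867; standard quotas: North 10.633, South 4.143, East 7.591, West 7.103, Central 6.379, Coastal 2.412, Highland 4.098, Lowland 2.640.
Rounding down gives 10, 4, 7, 7, 6, 2, 4, 2 = 42 seats, so the divisor must be adjusted.
With modified divisor 7600: modified quotas North 11.845, South 4.616, East 8.456, West 7.912, Central 7.106, Coastal 2.687, Highland 4.565, Lowland 2.941.
Rounding down: North 11, South 4, East 8, West 7, Central 7, Coastal 2, Highland 4, Lowland 2 (total 45).
Highland receives 4.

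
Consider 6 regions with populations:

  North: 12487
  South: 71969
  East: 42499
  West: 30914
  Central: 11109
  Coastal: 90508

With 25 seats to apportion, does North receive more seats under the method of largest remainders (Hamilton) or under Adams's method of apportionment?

Hamilton: North 1, South 7, East 4, West 3, Central 1, Coastal 9.
Adams: North 2, South 7, East 4, West 3, Central 1, Coastal 8.
North gets 1 under Hamilton and 2 under Adams.

Adams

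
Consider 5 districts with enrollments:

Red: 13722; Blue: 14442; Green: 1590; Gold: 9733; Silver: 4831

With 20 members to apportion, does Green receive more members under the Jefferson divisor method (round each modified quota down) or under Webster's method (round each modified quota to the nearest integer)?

Webster

Jefferson: Red 7, Blue 7, Green 0, Gold 4, Silver 2.
Webster: Red 6, Blue 7, Green 1, Gold 4, Silver 2.
Green gets 0 under Jefferson and 1 under Webster.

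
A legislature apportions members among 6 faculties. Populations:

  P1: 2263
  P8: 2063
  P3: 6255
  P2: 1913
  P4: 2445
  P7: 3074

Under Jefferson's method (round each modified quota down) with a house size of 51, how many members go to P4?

Standard divisor 18013/51 ≈ 353.196; standard quotas: P1 6.407, P8 5.841, P3 17.710, P2 5.416, P4 6.923, P7 8.703.
Rounding down gives 6, 5, 17, 5, 6, 8 = 47 seats, so the divisor must be adjusted.
With modified divisor 340: modified quotas P1 6.656, P8 6.068, P3 18.397, P2 5.626, P4 7.191, P7 9.041.
Rounding down: P1 6, P8 6, P3 18, P2 5, P4 7, P7 9 (total 51).
P4 receives 7.

7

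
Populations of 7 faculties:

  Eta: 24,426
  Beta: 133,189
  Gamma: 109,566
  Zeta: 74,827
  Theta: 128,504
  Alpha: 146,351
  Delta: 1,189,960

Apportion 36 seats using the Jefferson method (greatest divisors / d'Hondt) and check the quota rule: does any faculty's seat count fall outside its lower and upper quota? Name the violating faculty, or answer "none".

Standard quotas: Eta 0.487, Beta 2.654, Gamma 2.183, Zeta 1.491, Theta 2.560, Alpha 2.916, Delta 23.709.
Jefferson allocation: Eta 0, Beta 2, Gamma 2, Zeta 1, Theta 2, Alpha 3, Delta 26.
Delta has quota 23.709 (lower 23, upper 24) but receives 26 — outside the quota interval.

Delta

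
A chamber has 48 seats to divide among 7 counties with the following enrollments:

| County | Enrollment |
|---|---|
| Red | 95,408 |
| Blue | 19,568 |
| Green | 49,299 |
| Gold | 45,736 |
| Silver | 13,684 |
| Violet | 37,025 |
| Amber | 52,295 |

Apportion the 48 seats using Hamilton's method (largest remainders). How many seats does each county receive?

Red 15; Blue 3; Green 7; Gold 7; Silver 2; Violet 6; Amber 8

Total 313015; standard divisor 313015/48 ≈ 6521.146.
Standard quotas: Red 14.6306, Blue 3.0007, Green 7.5599, Gold 7.0135, Silver 2.0984, Violet 5.6777, Amber 8.0193.
Lower quotas: Red 14, Blue 3, Green 7, Gold 7, Silver 2, Violet 5, Amber 8 (sum 46, leaving 2 seats).
Remainders in descending order: Violet 0.6777, Red 0.6306, Green 0.5599, Silver 0.0984, Amber 0.0193, Gold 0.0135, Blue 0.0007.
Largest remainders: Violet, Red receive the extra seats.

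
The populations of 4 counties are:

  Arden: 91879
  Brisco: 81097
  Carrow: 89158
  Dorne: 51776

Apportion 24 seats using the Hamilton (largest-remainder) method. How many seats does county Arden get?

7

Total 313910; standard divisor 313910/24 ≈ 13079.583.
Standard quotas: Arden 7.0246, Brisco 6.2003, Carrow 6.8166, Dorne 3.9585.
Lower quotas: Arden 7, Brisco 6, Carrow 6, Dorne 3 (sum 22, leaving 2 seats).
Remainders in descending order: Dorne 0.9585, Carrow 0.8166, Brisco 0.2003, Arden 0.0246.
The surplus seats go to Dorne, Carrow.
Arden receives 7.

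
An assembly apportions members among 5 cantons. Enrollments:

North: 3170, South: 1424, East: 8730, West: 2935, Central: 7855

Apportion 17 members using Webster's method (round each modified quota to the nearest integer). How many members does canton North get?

2

Standard divisor 24114/17 ≈ 1418.471; standard quotas: North 2.235, South 1.004, East 6.155, West 2.069, Central 5.538.
Rounding to the nearest integer gives North 2, South 1, East 6, West 2, Central 6 — total 17, matching the house size, so no adjustment is needed.
North receives 2.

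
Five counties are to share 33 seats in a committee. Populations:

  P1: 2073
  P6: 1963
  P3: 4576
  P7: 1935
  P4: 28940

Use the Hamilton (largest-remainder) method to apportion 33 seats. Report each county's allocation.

The standard divisor is 39487/33 ≈ 1196.576.
Standard quotas: P1 1.7324, P6 1.6405, P3 3.8242, P7 1.6171, P4 24.1857.
Lower quotas: P1 1, P6 1, P3 3, P7 1, P4 24 (sum 30, leaving 3 seats).
Remainders in descending order: P3 0.8242, P1 0.7324, P6 0.6405, P7 0.6171, P4 0.1857.
The surplus seats go to P3, P1, P6.

P1=2; P6=2; P3=4; P7=1; P4=24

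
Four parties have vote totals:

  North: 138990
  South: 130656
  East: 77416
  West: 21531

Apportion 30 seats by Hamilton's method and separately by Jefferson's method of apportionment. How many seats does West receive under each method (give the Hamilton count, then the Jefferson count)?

Hamilton: North 11, South 11, East 6, West 2.
Jefferson: North 12, South 11, East 6, West 1.
West gets 2 under Hamilton and 1 under Jefferson.

2 and 1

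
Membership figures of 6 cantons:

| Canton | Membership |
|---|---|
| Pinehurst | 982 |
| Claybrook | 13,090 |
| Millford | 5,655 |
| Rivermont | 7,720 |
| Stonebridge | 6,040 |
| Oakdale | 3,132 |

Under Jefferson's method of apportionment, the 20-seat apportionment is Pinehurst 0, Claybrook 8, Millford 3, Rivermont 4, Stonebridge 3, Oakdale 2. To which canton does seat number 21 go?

Rivermont

Priority for the next seat is population ÷ (current seats + 1).
Priorities: Pinehurst 982.000, Claybrook 1454.444, Millford 1413.750, Rivermont 1544.000, Stonebridge 1510.000, Oakdale 1044.000.
Highest priority: Rivermont.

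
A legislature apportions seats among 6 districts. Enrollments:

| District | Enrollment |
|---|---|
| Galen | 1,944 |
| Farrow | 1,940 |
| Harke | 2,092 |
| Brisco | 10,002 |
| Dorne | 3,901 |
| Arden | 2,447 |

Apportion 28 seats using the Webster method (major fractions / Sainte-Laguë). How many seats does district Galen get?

Standard divisor 22326/28 ≈ 797.357; standard quotas: Galen 2.438, Farrow 2.433, Harke 2.624, Brisco 12.544, Dorne 4.892, Arden 3.069.
Rounding to the nearest integer gives Galen 2, Farrow 2, Harke 3, Brisco 13, Dorne 5, Arden 3 — total 28, matching the house size, so no adjustment is needed.
Galen receives 2.

2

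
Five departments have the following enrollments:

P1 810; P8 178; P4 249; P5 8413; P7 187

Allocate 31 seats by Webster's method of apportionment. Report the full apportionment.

Standard divisor 9837/31 ≈ 317.323; standard quotas: P1 2.553, P8 0.561, P4 0.785, P5 26.512, P7 0.589.
Rounding to the nearest integer gives 3, 1, 1, 27, 1 = 33 seats, so the divisor must be adjusted.
With modified divisor 327: modified quotas P1 2.477, P8 0.544, P4 0.761, P5 25.728, P7 0.572.
Rounding to the nearest integer: P1 2, P8 1, P4 1, P5 26, P7 1 (total 31).

P1: 2, P8: 1, P4: 1, P5: 26, P7: 1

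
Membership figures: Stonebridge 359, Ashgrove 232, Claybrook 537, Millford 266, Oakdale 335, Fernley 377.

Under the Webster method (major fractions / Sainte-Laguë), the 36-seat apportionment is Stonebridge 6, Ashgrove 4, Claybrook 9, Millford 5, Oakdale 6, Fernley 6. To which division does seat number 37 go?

Fernley

Priority for the next seat is population ÷ (current seats + 0.5).
Priorities: Stonebridge 55.231, Ashgrove 51.556, Claybrook 56.526, Millford 48.364, Oakdale 51.538, Fernley 58.000.
Highest priority: Fernley.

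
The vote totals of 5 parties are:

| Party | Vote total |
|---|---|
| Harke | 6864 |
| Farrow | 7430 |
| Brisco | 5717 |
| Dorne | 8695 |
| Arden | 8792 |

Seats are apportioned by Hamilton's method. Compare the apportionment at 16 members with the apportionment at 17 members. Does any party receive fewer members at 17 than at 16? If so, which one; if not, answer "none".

At 16 seats: Harke 3, Farrow 3, Brisco 2, Dorne 4, Arden 4.
At 17 seats: Harke 3, Farrow 3, Brisco 3, Dorne 4, Arden 4.
No party's allocation decreased.

none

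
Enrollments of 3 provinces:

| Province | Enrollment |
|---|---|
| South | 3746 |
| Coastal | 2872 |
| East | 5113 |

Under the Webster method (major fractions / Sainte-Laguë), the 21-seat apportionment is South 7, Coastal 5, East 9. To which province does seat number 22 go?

East

Priority for the next seat is population ÷ (current seats + 0.5).
Priorities: South 499.467, Coastal 522.182, East 538.211.
Highest priority: East.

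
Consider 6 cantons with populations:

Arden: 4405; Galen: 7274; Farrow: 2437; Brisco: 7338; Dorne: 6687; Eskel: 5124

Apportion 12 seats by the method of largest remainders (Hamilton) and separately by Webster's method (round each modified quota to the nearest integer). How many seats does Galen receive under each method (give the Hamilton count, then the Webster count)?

3 and 2

Hamilton: Arden 1, Galen 3, Farrow 1, Brisco 3, Dorne 2, Eskel 2.
Webster: Arden 2, Galen 2, Farrow 1, Brisco 3, Dorne 2, Eskel 2.
Galen gets 3 under Hamilton and 2 under Webster.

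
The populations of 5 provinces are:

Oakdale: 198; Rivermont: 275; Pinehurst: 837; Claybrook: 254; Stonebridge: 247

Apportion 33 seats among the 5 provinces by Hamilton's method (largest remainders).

Oakdale=4, Rivermont=5, Pinehurst=15, Claybrook=5, Stonebridge=4

Total 1811; standard divisor 1811/33 ≈ 54.879.
Standard quotas: Oakdale 3.608, Rivermont 5.011, Pinehurst 15.252, Claybrook 4.628, Stonebridge 4.501.
Lower quotas: Oakdale 3, Rivermont 5, Pinehurst 15, Claybrook 4, Stonebridge 4 (sum 31, leaving 2 seats).
Remainders in descending order: Claybrook 0.628, Oakdale 0.608, Stonebridge 0.501, Pinehurst 0.252, Rivermont 0.011.
Largest remainders: Claybrook, Oakdale receive the extra seats.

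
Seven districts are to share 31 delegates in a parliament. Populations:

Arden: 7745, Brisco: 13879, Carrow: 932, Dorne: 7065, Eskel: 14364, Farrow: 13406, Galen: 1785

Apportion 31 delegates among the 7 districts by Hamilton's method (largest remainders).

Standard divisor: 59176 ÷ 31 ≈ 1908.903.
Standard quotas: Arden 4.0573, Brisco 7.2707, Carrow 0.4882, Dorne 3.7011, Eskel 7.5247, Farrow 7.0229, Galen 0.9351.
Lower quotas: Arden 4, Brisco 7, Carrow 0, Dorne 3, Eskel 7, Farrow 7, Galen 0 (sum 28, leaving 3 seats).
Remainders in descending order: Galen 0.9351, Dorne 0.7011, Eskel 0.5247, Carrow 0.4882, Brisco 0.2707, Arden 0.0573, Farrow 0.0229.
Largest remainders: Galen, Dorne, Eskel receive the extra seats.

Arden 4, Brisco 7, Carrow 0, Dorne 4, Eskel 8, Farrow 7, Galen 1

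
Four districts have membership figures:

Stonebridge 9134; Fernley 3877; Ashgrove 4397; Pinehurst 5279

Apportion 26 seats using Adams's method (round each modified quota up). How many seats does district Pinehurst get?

Standard divisor 22687/26 ≈ 872.577; standard quotas: Stonebridge 10.468, Fernley 4.443, Ashgrove 5.039, Pinehurst 6.050.
Rounding up gives 11, 5, 6, 7 = 29 seats, so the divisor must be adjusted.
With modified divisor 940: modified quotas Stonebridge 9.717, Fernley 4.124, Ashgrove 4.678, Pinehurst 5.616.
Rounding up: Stonebridge 10, Fernley 5, Ashgrove 5, Pinehurst 6 (total 26).
Pinehurst receives 6.

6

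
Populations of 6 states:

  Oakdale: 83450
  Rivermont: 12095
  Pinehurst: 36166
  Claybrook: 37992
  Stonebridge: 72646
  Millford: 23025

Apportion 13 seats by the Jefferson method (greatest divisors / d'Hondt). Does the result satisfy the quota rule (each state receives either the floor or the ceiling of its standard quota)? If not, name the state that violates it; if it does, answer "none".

Standard quotas: Oakdale 4.088, Rivermont 0.593, Pinehurst 1.772, Claybrook 1.861, Stonebridge 3.559, Millford 1.128.
Jefferson allocation: Oakdale 4, Rivermont 0, Pinehurst 2, Claybrook 2, Stonebridge 4, Millford 1.
Every allocation lies between the lower and upper quota.

none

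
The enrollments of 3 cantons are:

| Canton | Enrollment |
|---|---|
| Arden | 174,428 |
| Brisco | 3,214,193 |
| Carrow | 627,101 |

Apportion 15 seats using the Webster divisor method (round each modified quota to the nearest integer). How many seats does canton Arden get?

Standard divisor 4015722/15 ≈ 267714.8; standard quotas: Arden 0.652, Brisco 12.006, Carrow 2.342.
Rounding to the nearest integer gives Arden 1, Brisco 12, Carrow 2 — total 15, matching the house size, so no adjustment is needed.
Arden receives 1.

1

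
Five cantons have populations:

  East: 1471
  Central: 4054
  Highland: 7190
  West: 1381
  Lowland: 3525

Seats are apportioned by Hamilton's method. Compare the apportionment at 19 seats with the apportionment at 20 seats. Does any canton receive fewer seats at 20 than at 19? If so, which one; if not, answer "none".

none

At 19 seats: East 2, Central 4, Highland 8, West 1, Lowland 4.
At 20 seats: East 2, Central 5, Highland 8, West 1, Lowland 4.
No canton's allocation decreased.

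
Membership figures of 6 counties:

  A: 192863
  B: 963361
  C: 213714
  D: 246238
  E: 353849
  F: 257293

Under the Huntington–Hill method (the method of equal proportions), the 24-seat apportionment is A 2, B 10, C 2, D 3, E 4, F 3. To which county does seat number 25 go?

Priority for the next seat is population ÷ (√(s·(s+1))).
Priorities: A 78735.990, B 91852.867, C 87248.375, D 71082.788, E 79123.042, F 74274.091.
Highest priority: B.

B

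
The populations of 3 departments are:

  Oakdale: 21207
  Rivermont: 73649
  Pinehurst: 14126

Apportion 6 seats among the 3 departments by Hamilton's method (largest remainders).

Total 108982; standard divisor 108982/6 ≈ 18163.667.
Standard quotas: Oakdale 1.1676, Rivermont 4.0547, Pinehurst 0.7777.
Lower quotas: Oakdale 1, Rivermont 4, Pinehurst 0 (sum 5, leaving 1 seat).
Remainders in descending order: Pinehurst 0.7777, Oakdale 0.1676, Rivermont 0.0547.
The surplus seat goes to Pinehurst.

Oakdale: 1, Rivermont: 4, Pinehurst: 1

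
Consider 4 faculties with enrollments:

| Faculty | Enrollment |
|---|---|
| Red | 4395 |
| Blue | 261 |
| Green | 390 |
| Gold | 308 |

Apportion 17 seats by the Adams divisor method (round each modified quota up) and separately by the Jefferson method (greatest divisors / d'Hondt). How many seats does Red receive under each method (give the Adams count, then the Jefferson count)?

13 and 15

Adams: Red 13, Blue 1, Green 2, Gold 1.
Jefferson: Red 15, Blue 0, Green 1, Gold 1.
Red gets 13 under Adams and 15 under Jefferson.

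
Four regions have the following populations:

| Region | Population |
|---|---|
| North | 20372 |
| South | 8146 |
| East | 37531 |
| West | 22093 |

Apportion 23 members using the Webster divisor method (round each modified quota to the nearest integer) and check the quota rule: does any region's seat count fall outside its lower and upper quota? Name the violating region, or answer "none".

Standard quotas: North 5.316, South 2.126, East 9.793, West 5.765.
Webster allocation: North 5, South 2, East 10, West 6.
Every allocation lies between the lower and upper quota.

none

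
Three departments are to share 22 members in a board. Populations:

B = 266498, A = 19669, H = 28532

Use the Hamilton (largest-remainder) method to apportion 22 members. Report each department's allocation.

B: 19; A: 1; H: 2

Total 314699; standard divisor 314699/22 ≈ 14304.5.
Standard quotas: B 18.6304, A 1.3750, H 1.9946.
Lower quotas: B 18, A 1, H 1 (sum 20, leaving 2 seats).
Remainders in descending order: H 0.9946, B 0.6304, A 0.3750.
The surplus seats go to H, B.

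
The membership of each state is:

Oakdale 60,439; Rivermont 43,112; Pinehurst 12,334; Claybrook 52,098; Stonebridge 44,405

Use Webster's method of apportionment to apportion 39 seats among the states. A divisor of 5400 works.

With modified divisor 5400: modified quotas Oakdale 11.192, Rivermont 7.984, Pinehurst 2.284, Claybrook 9.648, Stonebridge 8.223.
Rounding to the nearest integer: Oakdale 11, Rivermont 8, Pinehurst 2, Claybrook 10, Stonebridge 8 (total 39).

Oakdale 11, Rivermont 8, Pinehurst 2, Claybrook 10, Stonebridge 8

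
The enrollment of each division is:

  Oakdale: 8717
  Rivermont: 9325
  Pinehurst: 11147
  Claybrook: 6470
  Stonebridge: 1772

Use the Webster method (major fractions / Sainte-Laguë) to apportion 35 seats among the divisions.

Standard divisor 37431/35 ≈ 1069.457; standard quotas: Oakdale 8.151, Rivermont 8.719, Pinehurst 10.423, Claybrook 6.050, Stonebridge 1.657.
Rounding to the nearest integer gives Oakdale 8, Rivermont 9, Pinehurst 10, Claybrook 6, Stonebridge 2 — total 35, matching the house size, so no adjustment is needed.

Oakdale 8, Rivermont 9, Pinehurst 10, Claybrook 6, Stonebridge 2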